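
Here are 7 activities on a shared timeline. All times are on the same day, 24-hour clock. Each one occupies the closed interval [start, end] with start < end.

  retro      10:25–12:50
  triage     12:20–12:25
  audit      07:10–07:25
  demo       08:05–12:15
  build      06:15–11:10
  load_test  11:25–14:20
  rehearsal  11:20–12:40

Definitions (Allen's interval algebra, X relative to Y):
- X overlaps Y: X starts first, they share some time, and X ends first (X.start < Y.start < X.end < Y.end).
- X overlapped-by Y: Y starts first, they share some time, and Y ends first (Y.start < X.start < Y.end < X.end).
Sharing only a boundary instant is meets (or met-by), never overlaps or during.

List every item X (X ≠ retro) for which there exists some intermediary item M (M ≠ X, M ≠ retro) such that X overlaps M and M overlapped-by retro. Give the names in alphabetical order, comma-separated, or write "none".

demo, rehearsal

Target retro = [10:25, 12:50].
Intermediaries M with M overlapped-by retro: load_test.
Via load_test — items with X overlaps load_test: demo, rehearsal.
Union: demo, rehearsal.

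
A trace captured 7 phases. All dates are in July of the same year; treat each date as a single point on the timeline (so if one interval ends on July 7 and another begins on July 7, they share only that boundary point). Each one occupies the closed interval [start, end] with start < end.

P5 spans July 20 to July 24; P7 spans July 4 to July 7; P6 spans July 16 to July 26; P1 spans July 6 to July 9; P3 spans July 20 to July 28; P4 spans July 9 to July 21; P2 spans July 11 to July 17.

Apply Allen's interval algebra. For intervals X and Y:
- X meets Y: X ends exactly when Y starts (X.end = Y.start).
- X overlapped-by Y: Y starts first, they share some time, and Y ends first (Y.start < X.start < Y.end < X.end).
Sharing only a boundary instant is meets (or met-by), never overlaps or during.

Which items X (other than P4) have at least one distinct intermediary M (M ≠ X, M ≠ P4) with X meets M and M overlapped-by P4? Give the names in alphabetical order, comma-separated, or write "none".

none

Target P4 = [July 9, July 21].
Intermediaries M with M overlapped-by P4: P3, P5, P6.
Via P3 — items with X meets P3: none.
Via P5 — items with X meets P5: none.
Via P6 — items with X meets P6: none.
Union: none.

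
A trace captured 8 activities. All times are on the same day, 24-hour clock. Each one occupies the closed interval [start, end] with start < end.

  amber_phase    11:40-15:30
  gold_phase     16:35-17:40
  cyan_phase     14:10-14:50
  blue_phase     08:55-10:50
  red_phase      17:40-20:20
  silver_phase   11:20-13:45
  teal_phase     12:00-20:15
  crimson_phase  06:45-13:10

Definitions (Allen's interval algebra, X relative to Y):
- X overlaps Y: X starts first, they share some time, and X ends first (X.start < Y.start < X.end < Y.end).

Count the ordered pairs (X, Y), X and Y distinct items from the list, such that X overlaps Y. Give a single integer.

7

Checking all 56 ordered pairs for relation 'overlaps'; matching pairs in alphabetical order:
(amber_phase, teal_phase): amber_phase overlaps teal_phase ✓
(crimson_phase, amber_phase): crimson_phase overlaps amber_phase ✓
(crimson_phase, silver_phase): crimson_phase overlaps silver_phase ✓
(crimson_phase, teal_phase): crimson_phase overlaps teal_phase ✓
(silver_phase, amber_phase): silver_phase overlaps amber_phase ✓
(silver_phase, teal_phase): silver_phase overlaps teal_phase ✓
(teal_phase, red_phase): teal_phase overlaps red_phase ✓
Count: 7.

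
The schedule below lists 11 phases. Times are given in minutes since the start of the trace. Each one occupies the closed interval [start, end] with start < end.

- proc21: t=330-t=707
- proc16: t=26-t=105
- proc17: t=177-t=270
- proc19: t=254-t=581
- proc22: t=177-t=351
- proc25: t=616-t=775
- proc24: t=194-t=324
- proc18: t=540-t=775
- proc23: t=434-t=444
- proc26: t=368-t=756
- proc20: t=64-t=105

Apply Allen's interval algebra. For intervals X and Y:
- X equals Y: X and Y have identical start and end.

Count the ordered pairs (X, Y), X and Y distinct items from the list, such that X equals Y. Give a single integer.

Checking all 110 ordered pairs for relation 'equals'; matching pairs in alphabetical order:
No pair satisfies it.
Count: 0.

0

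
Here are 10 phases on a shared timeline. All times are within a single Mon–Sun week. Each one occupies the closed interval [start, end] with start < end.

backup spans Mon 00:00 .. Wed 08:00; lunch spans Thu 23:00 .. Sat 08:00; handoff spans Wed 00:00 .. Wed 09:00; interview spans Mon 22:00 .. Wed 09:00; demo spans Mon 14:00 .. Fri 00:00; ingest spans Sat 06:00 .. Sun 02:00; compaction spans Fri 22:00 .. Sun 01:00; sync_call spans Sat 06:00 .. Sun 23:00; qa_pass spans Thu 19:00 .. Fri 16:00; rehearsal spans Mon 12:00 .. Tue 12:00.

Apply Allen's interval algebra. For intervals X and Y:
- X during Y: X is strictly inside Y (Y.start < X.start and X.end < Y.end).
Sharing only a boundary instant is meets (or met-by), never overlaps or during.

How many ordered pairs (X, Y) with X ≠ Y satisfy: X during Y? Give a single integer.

Checking all 90 ordered pairs for relation 'during'; matching pairs in alphabetical order:
(handoff, demo): handoff during demo ✓
(interview, demo): interview during demo ✓
(rehearsal, backup): rehearsal during backup ✓
Count: 3.

3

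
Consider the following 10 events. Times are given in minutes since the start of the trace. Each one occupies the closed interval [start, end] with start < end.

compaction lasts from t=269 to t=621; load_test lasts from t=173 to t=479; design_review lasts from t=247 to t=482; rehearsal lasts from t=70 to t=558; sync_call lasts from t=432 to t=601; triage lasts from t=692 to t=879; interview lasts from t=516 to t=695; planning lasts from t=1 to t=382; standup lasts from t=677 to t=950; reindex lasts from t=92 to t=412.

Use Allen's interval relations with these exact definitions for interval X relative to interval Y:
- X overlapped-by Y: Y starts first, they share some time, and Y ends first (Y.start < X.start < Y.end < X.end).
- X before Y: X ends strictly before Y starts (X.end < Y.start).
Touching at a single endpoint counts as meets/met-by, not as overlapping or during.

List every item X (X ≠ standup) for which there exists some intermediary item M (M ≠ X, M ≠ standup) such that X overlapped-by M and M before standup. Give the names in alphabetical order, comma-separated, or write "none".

Target standup = [t=677, t=950].
Intermediaries M with M before standup: compaction, design_review, load_test, planning, rehearsal, reindex, sync_call.
Via compaction — items with X overlapped-by compaction: interview.
Via design_review — items with X overlapped-by design_review: compaction, sync_call.
Via load_test — items with X overlapped-by load_test: compaction, design_review, sync_call.
Via planning — items with X overlapped-by planning: compaction, design_review, load_test, rehearsal, reindex.
Via rehearsal — items with X overlapped-by rehearsal: compaction, interview, sync_call.
Via reindex — items with X overlapped-by reindex: compaction, design_review, load_test.
Via sync_call — items with X overlapped-by sync_call: interview.
Union: compaction, design_review, interview, load_test, rehearsal, reindex, sync_call.

compaction, design_review, interview, load_test, rehearsal, reindex, sync_call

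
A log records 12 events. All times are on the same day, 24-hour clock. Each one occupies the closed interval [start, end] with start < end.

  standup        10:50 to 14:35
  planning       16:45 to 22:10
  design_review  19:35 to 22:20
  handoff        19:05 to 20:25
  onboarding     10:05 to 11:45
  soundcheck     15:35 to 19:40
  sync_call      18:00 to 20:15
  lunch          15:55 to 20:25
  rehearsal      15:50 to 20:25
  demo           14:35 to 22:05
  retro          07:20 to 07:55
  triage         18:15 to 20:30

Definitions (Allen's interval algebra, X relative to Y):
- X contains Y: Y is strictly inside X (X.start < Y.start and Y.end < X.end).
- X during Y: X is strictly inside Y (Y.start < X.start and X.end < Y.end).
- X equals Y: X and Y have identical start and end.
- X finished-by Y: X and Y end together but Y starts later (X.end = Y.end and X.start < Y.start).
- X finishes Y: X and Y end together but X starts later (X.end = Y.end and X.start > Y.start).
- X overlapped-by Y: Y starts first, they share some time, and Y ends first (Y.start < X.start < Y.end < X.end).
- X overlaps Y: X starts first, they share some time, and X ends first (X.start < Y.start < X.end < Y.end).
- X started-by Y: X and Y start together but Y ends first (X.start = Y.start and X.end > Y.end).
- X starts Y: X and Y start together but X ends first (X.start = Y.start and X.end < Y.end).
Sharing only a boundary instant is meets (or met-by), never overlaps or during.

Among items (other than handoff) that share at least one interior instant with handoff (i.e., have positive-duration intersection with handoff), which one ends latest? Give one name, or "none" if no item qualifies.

Target handoff = [19:05, 20:25].
demo [14:35, 22:05] → contains → candidate.
design_review [19:35, 22:20] → overlapped-by → candidate.
lunch [15:55, 20:25] → finished-by → candidate.
onboarding [10:05, 11:45] → before → excluded.
planning [16:45, 22:10] → contains → candidate.
rehearsal [15:50, 20:25] → finished-by → candidate.
retro [07:20, 07:55] → before → excluded.
soundcheck [15:35, 19:40] → overlaps → candidate.
standup [10:50, 14:35] → before → excluded.
sync_call [18:00, 20:15] → overlaps → candidate.
triage [18:15, 20:30] → contains → candidate.
Among candidates, latest end is 22:20 → design_review.

design_review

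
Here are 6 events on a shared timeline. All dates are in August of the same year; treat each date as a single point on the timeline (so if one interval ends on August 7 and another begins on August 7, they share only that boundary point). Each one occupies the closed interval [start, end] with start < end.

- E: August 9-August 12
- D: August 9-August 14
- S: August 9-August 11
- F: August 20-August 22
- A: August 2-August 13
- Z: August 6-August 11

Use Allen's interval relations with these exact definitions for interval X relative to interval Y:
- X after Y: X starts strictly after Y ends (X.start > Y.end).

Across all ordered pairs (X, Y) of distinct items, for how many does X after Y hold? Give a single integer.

5

Checking all 30 ordered pairs for relation 'after'; matching pairs in alphabetical order:
(F, A): F after A ✓
(F, D): F after D ✓
(F, E): F after E ✓
(F, S): F after S ✓
(F, Z): F after Z ✓
Count: 5.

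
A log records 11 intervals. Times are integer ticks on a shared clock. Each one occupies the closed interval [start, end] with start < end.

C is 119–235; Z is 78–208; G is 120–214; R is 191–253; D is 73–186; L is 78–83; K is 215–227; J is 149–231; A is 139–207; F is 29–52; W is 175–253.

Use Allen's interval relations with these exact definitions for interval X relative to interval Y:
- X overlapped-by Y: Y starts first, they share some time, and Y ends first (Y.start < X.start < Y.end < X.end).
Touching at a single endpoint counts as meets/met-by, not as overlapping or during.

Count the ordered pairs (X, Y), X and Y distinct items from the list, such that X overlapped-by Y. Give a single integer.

21

Checking all 110 ordered pairs for relation 'overlapped-by'; matching pairs in alphabetical order:
(A, D): A overlapped-by D ✓
(C, D): C overlapped-by D ✓
(C, Z): C overlapped-by Z ✓
(G, D): G overlapped-by D ✓
(G, Z): G overlapped-by Z ✓
(J, A): J overlapped-by A ✓
(J, D): J overlapped-by D ✓
(J, G): J overlapped-by G ✓
(J, Z): J overlapped-by Z ✓
(R, A): R overlapped-by A ✓
(R, C): R overlapped-by C ✓
(R, G): R overlapped-by G ✓
(R, J): R overlapped-by J ✓
(R, Z): R overlapped-by Z ✓
(W, A): W overlapped-by A ✓
(W, C): W overlapped-by C ✓
(W, D): W overlapped-by D ✓
(W, G): W overlapped-by G ✓
(W, J): W overlapped-by J ✓
(W, Z): W overlapped-by Z ✓
(Z, D): Z overlapped-by D ✓
Count: 21.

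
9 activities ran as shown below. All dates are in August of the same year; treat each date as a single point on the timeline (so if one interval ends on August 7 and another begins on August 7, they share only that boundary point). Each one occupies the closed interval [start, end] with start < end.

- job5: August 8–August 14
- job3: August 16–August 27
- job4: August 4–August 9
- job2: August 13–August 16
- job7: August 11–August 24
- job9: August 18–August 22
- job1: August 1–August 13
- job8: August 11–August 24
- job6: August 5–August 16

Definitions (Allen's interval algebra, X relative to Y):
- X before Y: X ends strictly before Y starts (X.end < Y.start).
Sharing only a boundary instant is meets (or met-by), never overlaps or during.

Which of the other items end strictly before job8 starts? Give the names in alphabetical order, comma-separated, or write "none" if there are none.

Target job8 = [August 11, August 24].
job1 [August 1, August 13] → overlaps → no.
job2 [August 13, August 16] → during → no.
job3 [August 16, August 27] → overlapped-by → no.
job4 [August 4, August 9] → before → yes.
job5 [August 8, August 14] → overlaps → no.
job6 [August 5, August 16] → overlaps → no.
job7 [August 11, August 24] → equals → no.
job9 [August 18, August 22] → during → no.
Result: job4.

job4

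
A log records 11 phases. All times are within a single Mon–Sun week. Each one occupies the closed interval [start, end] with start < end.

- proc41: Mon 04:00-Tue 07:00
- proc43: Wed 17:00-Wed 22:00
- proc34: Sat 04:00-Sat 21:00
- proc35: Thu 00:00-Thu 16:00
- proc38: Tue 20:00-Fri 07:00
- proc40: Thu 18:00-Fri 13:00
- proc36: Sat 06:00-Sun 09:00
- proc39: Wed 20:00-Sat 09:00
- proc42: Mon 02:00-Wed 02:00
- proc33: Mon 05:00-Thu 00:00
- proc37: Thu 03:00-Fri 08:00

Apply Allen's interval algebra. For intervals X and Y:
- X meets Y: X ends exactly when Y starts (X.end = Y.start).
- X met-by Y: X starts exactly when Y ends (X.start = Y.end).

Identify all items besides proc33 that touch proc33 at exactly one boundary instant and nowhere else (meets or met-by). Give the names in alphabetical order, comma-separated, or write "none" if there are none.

proc35

Target proc33 = [Mon 05:00, Thu 00:00].
proc34 [Sat 04:00, Sat 21:00] → after → no.
proc35 [Thu 00:00, Thu 16:00] → met-by → yes.
proc36 [Sat 06:00, Sun 09:00] → after → no.
proc37 [Thu 03:00, Fri 08:00] → after → no.
proc38 [Tue 20:00, Fri 07:00] → overlapped-by → no.
proc39 [Wed 20:00, Sat 09:00] → overlapped-by → no.
proc40 [Thu 18:00, Fri 13:00] → after → no.
proc41 [Mon 04:00, Tue 07:00] → overlaps → no.
proc42 [Mon 02:00, Wed 02:00] → overlaps → no.
proc43 [Wed 17:00, Wed 22:00] → during → no.
Result: proc35.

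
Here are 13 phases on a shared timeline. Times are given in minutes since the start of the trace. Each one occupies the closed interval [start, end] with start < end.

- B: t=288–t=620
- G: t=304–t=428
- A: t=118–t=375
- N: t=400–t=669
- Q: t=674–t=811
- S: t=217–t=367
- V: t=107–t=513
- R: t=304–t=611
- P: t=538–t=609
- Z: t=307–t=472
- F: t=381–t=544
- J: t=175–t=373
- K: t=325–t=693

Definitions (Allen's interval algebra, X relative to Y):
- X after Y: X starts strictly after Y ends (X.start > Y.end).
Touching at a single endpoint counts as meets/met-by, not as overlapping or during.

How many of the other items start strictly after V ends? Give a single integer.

Target V = [t=107, t=513].
A [t=118, t=375] → during → no.
B [t=288, t=620] → overlapped-by → no.
F [t=381, t=544] → overlapped-by → no.
G [t=304, t=428] → during → no.
J [t=175, t=373] → during → no.
K [t=325, t=693] → overlapped-by → no.
N [t=400, t=669] → overlapped-by → no.
P [t=538, t=609] → after → counts.
Q [t=674, t=811] → after → counts.
R [t=304, t=611] → overlapped-by → no.
S [t=217, t=367] → during → no.
Z [t=307, t=472] → during → no.
Total: 2.

2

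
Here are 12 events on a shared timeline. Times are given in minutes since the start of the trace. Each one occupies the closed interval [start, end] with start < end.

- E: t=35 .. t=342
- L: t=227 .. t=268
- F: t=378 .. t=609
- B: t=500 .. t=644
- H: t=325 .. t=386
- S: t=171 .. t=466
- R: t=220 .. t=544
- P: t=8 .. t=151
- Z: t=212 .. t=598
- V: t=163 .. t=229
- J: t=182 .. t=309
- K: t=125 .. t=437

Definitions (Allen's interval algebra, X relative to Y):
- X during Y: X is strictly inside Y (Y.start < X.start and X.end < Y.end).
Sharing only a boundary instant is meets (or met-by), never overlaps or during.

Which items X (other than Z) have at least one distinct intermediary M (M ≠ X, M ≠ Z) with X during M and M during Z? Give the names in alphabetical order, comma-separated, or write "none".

Target Z = [t=212, t=598].
Intermediaries M with M during Z: H, L, R.
Via H — items with X during H: none.
Via L — items with X during L: none.
Via R — items with X during R: H, L.
Union: H, L.

H, L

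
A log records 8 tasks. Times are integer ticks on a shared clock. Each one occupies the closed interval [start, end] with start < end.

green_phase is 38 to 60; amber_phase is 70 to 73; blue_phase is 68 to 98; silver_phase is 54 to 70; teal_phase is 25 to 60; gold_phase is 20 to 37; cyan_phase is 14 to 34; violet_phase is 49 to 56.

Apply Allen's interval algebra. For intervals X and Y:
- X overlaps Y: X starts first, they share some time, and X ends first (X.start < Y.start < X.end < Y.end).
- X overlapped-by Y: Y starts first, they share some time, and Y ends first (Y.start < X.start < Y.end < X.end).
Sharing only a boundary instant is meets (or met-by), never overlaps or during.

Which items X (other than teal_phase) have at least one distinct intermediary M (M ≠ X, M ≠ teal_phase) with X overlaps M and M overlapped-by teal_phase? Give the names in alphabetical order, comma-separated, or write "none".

green_phase, violet_phase

Target teal_phase = [25, 60].
Intermediaries M with M overlapped-by teal_phase: silver_phase.
Via silver_phase — items with X overlaps silver_phase: green_phase, violet_phase.
Union: green_phase, violet_phase.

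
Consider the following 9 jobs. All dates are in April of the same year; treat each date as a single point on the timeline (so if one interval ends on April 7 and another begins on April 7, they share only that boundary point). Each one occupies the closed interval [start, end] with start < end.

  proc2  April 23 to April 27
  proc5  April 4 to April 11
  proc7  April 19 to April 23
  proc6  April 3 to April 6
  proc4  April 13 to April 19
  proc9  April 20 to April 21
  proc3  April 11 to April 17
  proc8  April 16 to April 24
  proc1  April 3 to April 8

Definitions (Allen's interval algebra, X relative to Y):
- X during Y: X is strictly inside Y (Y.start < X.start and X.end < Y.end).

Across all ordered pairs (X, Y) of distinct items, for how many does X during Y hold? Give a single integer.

Checking all 72 ordered pairs for relation 'during'; matching pairs in alphabetical order:
(proc7, proc8): proc7 during proc8 ✓
(proc9, proc7): proc9 during proc7 ✓
(proc9, proc8): proc9 during proc8 ✓
Count: 3.

3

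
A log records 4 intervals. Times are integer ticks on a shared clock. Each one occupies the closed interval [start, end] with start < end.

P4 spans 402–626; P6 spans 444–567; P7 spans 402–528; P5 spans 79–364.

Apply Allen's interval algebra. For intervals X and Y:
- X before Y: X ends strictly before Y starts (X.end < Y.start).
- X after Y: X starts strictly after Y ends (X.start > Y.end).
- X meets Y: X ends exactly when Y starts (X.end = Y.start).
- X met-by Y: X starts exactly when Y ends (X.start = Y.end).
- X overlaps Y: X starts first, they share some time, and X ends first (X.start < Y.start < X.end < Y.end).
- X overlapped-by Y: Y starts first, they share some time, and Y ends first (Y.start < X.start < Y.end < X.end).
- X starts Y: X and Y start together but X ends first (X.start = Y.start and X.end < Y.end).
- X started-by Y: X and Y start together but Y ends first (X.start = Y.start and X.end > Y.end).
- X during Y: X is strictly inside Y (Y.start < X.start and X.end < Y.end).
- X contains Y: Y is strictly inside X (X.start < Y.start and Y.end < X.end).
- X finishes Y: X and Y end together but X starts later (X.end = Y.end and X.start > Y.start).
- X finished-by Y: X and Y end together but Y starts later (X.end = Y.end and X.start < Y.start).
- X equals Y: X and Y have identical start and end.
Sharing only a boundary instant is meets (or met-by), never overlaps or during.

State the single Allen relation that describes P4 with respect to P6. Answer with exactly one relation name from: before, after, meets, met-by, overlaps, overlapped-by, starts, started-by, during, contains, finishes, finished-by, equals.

P4 = [402, 626]; P6 = [444, 567].
Compare endpoints: P4.start < P6.start, P4.start < P6.end, P4.end > P6.start, P4.end > P6.end.
That pattern is 'contains'.

contains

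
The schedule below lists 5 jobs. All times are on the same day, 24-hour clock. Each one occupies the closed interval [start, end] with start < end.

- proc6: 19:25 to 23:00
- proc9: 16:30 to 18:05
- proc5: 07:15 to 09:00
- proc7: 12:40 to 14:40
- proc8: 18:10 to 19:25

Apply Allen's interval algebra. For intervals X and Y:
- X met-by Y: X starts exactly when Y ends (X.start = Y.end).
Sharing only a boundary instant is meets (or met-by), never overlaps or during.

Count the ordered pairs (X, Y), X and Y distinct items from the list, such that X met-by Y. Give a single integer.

1

Checking all 20 ordered pairs for relation 'met-by'; matching pairs in alphabetical order:
(proc6, proc8): proc6 met-by proc8 ✓
Count: 1.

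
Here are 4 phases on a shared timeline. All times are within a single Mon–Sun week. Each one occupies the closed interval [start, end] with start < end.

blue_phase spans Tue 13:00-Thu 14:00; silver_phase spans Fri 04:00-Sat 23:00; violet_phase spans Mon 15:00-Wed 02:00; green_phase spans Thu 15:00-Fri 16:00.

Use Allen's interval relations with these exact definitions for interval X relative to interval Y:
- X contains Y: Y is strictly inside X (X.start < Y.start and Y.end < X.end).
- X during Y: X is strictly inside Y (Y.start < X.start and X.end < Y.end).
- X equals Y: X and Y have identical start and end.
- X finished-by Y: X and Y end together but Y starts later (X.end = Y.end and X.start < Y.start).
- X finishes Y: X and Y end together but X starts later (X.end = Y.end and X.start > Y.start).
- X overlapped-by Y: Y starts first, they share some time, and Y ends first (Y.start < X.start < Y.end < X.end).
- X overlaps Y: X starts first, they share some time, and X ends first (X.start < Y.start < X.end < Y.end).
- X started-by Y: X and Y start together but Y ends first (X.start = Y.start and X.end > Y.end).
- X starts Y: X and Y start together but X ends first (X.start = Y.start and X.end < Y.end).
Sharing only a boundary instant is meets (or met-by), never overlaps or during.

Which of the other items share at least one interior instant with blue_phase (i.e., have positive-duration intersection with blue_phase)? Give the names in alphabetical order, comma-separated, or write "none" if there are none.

violet_phase

Target blue_phase = [Tue 13:00, Thu 14:00].
green_phase [Thu 15:00, Fri 16:00] → after → no.
silver_phase [Fri 04:00, Sat 23:00] → after → no.
violet_phase [Mon 15:00, Wed 02:00] → overlaps → yes.
Result: violet_phase.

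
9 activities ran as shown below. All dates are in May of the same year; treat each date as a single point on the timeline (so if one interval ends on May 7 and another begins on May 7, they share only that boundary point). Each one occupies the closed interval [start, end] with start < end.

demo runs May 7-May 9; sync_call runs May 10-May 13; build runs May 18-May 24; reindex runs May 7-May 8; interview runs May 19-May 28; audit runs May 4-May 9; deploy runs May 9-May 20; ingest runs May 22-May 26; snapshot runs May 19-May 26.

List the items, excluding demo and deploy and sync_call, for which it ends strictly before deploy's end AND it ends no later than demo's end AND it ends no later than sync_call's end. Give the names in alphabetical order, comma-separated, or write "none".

Conditions: its end is strictly before deploy's end (X.end < May 20) AND its end is no later than demo's end (X.end <= May 9) AND its end is no later than sync_call's end (X.end <= May 13).
audit: end May 9 < May 20? ✓; end May 9 <= May 9? ✓; end May 9 <= May 13? ✓ → yes.
build: end May 24 < May 20? ✗; end May 24 <= May 9? ✗; end May 24 <= May 13? ✗ → no.
ingest: end May 26 < May 20? ✗; end May 26 <= May 9? ✗; end May 26 <= May 13? ✗ → no.
interview: end May 28 < May 20? ✗; end May 28 <= May 9? ✗; end May 28 <= May 13? ✗ → no.
reindex: end May 8 < May 20? ✓; end May 8 <= May 9? ✓; end May 8 <= May 13? ✓ → yes.
snapshot: end May 26 < May 20? ✗; end May 26 <= May 9? ✗; end May 26 <= May 13? ✗ → no.
Result: audit, reindex.

audit, reindex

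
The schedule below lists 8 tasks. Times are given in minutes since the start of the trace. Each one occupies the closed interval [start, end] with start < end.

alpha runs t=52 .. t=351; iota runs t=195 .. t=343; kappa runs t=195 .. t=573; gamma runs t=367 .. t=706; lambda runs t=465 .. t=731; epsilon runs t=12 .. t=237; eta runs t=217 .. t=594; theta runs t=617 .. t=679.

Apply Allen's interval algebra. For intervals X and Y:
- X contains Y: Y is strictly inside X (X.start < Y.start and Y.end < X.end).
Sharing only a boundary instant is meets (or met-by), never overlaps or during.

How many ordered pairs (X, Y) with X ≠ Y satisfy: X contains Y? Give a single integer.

3

Checking all 56 ordered pairs for relation 'contains'; matching pairs in alphabetical order:
(alpha, iota): alpha contains iota ✓
(gamma, theta): gamma contains theta ✓
(lambda, theta): lambda contains theta ✓
Count: 3.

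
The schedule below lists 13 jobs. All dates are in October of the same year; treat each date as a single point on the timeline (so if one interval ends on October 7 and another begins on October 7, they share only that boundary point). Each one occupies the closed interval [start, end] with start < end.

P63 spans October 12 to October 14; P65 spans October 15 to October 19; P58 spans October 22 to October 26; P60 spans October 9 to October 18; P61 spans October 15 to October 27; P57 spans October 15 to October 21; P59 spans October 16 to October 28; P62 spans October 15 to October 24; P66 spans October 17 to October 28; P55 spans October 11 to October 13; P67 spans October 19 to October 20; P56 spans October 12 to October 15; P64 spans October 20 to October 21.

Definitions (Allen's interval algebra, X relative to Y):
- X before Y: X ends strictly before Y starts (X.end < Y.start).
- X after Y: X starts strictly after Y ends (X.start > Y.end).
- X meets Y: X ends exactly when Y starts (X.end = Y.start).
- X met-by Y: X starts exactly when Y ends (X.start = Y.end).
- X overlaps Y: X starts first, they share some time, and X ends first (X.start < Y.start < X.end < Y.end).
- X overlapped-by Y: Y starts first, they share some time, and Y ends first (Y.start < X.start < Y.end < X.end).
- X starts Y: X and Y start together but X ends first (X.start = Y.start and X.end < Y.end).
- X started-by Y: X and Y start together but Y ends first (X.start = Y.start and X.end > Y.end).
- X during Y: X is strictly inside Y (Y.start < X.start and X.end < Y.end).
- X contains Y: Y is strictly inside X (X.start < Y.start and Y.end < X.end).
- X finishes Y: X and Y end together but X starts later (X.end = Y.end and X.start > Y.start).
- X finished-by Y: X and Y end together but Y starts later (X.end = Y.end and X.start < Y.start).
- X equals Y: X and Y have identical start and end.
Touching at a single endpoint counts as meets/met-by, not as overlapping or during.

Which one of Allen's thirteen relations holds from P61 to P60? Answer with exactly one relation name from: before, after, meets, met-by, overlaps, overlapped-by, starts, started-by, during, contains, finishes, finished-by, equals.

overlapped-by

P61 = [October 15, October 27]; P60 = [October 9, October 18].
Compare endpoints: P61.start > P60.start, P61.start < P60.end, P61.end > P60.start, P61.end > P60.end.
That pattern is 'overlapped-by'.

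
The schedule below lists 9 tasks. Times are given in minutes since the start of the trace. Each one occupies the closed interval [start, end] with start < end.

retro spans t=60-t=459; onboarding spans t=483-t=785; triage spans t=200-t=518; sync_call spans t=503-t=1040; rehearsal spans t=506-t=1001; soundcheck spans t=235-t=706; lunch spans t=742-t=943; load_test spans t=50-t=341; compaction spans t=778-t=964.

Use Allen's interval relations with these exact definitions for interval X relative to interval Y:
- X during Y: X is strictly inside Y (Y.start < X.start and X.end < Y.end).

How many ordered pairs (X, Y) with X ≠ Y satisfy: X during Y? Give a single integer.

Checking all 72 ordered pairs for relation 'during'; matching pairs in alphabetical order:
(compaction, rehearsal): compaction during rehearsal ✓
(compaction, sync_call): compaction during sync_call ✓
(lunch, rehearsal): lunch during rehearsal ✓
(lunch, sync_call): lunch during sync_call ✓
(rehearsal, sync_call): rehearsal during sync_call ✓
Count: 5.

5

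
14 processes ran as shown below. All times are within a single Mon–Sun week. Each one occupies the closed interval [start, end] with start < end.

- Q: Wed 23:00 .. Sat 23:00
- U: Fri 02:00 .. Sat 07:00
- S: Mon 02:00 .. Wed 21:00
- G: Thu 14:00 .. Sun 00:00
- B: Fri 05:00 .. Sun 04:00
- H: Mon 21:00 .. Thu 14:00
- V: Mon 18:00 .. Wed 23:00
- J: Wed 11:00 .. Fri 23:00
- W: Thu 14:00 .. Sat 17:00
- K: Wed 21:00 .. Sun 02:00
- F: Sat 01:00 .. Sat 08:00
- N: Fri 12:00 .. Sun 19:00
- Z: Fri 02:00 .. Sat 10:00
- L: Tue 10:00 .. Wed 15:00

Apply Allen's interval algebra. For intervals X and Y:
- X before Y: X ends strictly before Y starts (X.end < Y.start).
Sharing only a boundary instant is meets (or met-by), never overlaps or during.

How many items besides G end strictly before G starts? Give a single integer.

3

Target G = [Thu 14:00, Sun 00:00].
B [Fri 05:00, Sun 04:00] → overlapped-by → no.
F [Sat 01:00, Sat 08:00] → during → no.
H [Mon 21:00, Thu 14:00] → meets → no.
J [Wed 11:00, Fri 23:00] → overlaps → no.
K [Wed 21:00, Sun 02:00] → contains → no.
L [Tue 10:00, Wed 15:00] → before → counts.
N [Fri 12:00, Sun 19:00] → overlapped-by → no.
Q [Wed 23:00, Sat 23:00] → overlaps → no.
S [Mon 02:00, Wed 21:00] → before → counts.
U [Fri 02:00, Sat 07:00] → during → no.
V [Mon 18:00, Wed 23:00] → before → counts.
W [Thu 14:00, Sat 17:00] → starts → no.
Z [Fri 02:00, Sat 10:00] → during → no.
Total: 3.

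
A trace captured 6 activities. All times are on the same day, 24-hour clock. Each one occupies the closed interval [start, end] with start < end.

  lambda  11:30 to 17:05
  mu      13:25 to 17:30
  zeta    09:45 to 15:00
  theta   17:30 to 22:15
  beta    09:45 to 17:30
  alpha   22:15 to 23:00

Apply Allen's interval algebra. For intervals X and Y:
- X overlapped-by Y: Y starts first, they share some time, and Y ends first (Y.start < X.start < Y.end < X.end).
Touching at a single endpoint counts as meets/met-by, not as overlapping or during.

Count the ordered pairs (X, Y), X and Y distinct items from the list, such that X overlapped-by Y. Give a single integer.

Checking all 30 ordered pairs for relation 'overlapped-by'; matching pairs in alphabetical order:
(lambda, zeta): lambda overlapped-by zeta ✓
(mu, lambda): mu overlapped-by lambda ✓
(mu, zeta): mu overlapped-by zeta ✓
Count: 3.

3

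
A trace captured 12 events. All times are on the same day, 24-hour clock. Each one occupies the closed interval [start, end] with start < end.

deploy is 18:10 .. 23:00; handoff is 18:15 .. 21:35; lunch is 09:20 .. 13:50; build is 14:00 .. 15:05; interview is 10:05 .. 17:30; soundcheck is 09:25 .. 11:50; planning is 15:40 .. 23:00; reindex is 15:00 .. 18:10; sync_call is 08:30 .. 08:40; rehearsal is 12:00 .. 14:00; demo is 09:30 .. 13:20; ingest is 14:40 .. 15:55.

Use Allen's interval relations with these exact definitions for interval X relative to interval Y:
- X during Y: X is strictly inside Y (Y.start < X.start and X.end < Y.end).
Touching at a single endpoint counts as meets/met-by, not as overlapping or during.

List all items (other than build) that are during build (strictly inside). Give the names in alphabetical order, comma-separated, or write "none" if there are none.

none

Target build = [14:00, 15:05].
demo [09:30, 13:20] → before → no.
deploy [18:10, 23:00] → after → no.
handoff [18:15, 21:35] → after → no.
ingest [14:40, 15:55] → overlapped-by → no.
interview [10:05, 17:30] → contains → no.
lunch [09:20, 13:50] → before → no.
planning [15:40, 23:00] → after → no.
rehearsal [12:00, 14:00] → meets → no.
reindex [15:00, 18:10] → overlapped-by → no.
soundcheck [09:25, 11:50] → before → no.
sync_call [08:30, 08:40] → before → no.
Result: none.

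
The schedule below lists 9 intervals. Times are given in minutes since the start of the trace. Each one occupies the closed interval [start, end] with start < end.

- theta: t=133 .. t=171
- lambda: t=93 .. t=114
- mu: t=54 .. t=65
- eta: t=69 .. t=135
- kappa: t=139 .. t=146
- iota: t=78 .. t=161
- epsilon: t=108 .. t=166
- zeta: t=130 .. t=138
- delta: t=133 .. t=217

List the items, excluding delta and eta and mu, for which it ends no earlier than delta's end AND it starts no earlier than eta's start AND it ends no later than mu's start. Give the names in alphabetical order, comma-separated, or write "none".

none

Conditions: its end is no earlier than delta's end (X.end >= t=217) AND its start is no earlier than eta's start (X.start >= t=69) AND its end is no later than mu's start (X.end <= t=54).
epsilon: end t=166 >= t=217? ✗; start t=108 >= t=69? ✓; end t=166 <= t=54? ✗ → no.
iota: end t=161 >= t=217? ✗; start t=78 >= t=69? ✓; end t=161 <= t=54? ✗ → no.
kappa: end t=146 >= t=217? ✗; start t=139 >= t=69? ✓; end t=146 <= t=54? ✗ → no.
lambda: end t=114 >= t=217? ✗; start t=93 >= t=69? ✓; end t=114 <= t=54? ✗ → no.
theta: end t=171 >= t=217? ✗; start t=133 >= t=69? ✓; end t=171 <= t=54? ✗ → no.
zeta: end t=138 >= t=217? ✗; start t=130 >= t=69? ✓; end t=138 <= t=54? ✗ → no.
Result: none.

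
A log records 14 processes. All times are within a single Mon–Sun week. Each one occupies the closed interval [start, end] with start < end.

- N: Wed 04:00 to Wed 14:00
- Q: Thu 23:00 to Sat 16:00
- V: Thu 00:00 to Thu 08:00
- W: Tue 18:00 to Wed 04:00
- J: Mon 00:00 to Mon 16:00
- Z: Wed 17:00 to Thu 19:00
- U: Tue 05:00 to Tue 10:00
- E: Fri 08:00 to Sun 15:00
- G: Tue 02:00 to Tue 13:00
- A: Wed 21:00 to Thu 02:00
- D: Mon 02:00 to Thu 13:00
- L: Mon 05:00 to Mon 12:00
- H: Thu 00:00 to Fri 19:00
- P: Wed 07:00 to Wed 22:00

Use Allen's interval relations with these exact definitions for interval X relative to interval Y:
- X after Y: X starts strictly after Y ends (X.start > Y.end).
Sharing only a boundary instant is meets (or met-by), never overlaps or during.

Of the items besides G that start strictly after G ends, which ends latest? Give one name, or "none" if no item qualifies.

Target G = [Tue 02:00, Tue 13:00].
A [Wed 21:00, Thu 02:00] → after → candidate.
D [Mon 02:00, Thu 13:00] → contains → excluded.
E [Fri 08:00, Sun 15:00] → after → candidate.
H [Thu 00:00, Fri 19:00] → after → candidate.
J [Mon 00:00, Mon 16:00] → before → excluded.
L [Mon 05:00, Mon 12:00] → before → excluded.
N [Wed 04:00, Wed 14:00] → after → candidate.
P [Wed 07:00, Wed 22:00] → after → candidate.
Q [Thu 23:00, Sat 16:00] → after → candidate.
U [Tue 05:00, Tue 10:00] → during → excluded.
V [Thu 00:00, Thu 08:00] → after → candidate.
W [Tue 18:00, Wed 04:00] → after → candidate.
Z [Wed 17:00, Thu 19:00] → after → candidate.
Among candidates, latest end is Sun 15:00 → E.

E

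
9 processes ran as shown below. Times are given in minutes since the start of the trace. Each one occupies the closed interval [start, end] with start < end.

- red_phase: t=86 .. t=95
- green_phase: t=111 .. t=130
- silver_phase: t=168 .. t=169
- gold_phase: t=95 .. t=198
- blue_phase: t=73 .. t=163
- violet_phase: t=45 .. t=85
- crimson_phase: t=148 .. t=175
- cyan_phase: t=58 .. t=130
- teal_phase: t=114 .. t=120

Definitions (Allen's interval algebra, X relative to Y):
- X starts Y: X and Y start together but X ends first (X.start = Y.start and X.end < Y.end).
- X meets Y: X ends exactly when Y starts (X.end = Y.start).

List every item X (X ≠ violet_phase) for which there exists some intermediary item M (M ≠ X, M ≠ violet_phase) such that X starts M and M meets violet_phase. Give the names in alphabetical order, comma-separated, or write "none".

Target violet_phase = [t=45, t=85].
Intermediaries M with M meets violet_phase: none.
Union: none.

none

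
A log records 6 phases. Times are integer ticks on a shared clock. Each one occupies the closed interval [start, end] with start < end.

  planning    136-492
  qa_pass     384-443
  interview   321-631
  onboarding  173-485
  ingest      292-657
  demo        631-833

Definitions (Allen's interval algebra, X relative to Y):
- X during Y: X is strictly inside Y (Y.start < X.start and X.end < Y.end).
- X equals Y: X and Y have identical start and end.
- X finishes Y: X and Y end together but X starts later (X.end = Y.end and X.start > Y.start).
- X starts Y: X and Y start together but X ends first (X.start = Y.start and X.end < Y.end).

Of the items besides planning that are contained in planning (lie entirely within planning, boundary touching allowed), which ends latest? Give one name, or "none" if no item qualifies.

onboarding

Target planning = [136, 492].
demo [631, 833] → after → excluded.
ingest [292, 657] → overlapped-by → excluded.
interview [321, 631] → overlapped-by → excluded.
onboarding [173, 485] → during → candidate.
qa_pass [384, 443] → during → candidate.
Among candidates, latest end is 485 → onboarding.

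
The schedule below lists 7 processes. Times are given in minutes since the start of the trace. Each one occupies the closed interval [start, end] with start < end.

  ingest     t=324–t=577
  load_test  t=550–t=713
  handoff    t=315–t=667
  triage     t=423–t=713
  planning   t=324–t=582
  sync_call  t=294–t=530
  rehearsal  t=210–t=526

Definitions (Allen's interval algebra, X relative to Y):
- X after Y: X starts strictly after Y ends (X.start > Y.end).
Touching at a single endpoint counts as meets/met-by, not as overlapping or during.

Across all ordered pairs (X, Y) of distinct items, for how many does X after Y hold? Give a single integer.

2

Checking all 42 ordered pairs for relation 'after'; matching pairs in alphabetical order:
(load_test, rehearsal): load_test after rehearsal ✓
(load_test, sync_call): load_test after sync_call ✓
Count: 2.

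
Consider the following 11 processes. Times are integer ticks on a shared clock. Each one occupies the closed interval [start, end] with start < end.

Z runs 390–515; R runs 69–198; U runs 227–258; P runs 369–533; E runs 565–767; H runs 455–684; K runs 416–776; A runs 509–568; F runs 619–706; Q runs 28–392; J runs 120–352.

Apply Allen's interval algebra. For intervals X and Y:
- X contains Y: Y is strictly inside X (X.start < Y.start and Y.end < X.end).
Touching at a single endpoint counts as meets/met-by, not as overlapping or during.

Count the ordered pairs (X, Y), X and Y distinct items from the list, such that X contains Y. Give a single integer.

11

Checking all 110 ordered pairs for relation 'contains'; matching pairs in alphabetical order:
(E, F): E contains F ✓
(H, A): H contains A ✓
(J, U): J contains U ✓
(K, A): K contains A ✓
(K, E): K contains E ✓
(K, F): K contains F ✓
(K, H): K contains H ✓
(P, Z): P contains Z ✓
(Q, J): Q contains J ✓
(Q, R): Q contains R ✓
(Q, U): Q contains U ✓
Count: 11.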